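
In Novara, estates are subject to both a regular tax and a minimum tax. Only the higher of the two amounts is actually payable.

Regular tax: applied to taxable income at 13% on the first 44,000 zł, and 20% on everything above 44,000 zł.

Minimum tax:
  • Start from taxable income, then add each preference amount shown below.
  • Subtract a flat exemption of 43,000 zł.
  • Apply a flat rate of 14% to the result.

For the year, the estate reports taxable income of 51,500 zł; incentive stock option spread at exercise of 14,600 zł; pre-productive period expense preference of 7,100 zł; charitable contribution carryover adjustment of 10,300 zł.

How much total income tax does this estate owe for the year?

7,220 zł

Minimum tax:
  Adjusted income: 51,500 zł + 14,600 zł + 7,100 zł + 10,300 zł = 83,500 zł
  Less exemption 43,000 zł → base 40,500 zł
  40,500 zł × 14% = 5,670 zł

Regular tax:
  44,000 zł × 13% = 5,720 zł
  7,500 zł × 20% = 1,500 zł
  → 7,220 zł

7,220 zł > 5,670 zł, so the regular tax governs.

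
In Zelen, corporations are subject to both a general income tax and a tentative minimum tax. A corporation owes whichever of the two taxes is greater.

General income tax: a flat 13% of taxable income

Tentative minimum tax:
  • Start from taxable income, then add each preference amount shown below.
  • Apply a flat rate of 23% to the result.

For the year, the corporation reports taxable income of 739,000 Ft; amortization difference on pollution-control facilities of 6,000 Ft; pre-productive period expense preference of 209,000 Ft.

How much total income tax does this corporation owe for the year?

219,420 Ft

Tentative minimum tax:
  Adjusted income: 739,000 Ft + 6,000 Ft + 209,000 Ft = 954,000 Ft
  954,000 Ft × 23% = 219,420 Ft

General income tax:
  739,000 Ft × 13% = 96,070 Ft

219,420 Ft > 96,070 Ft, so the tentative minimum tax is the binding amount.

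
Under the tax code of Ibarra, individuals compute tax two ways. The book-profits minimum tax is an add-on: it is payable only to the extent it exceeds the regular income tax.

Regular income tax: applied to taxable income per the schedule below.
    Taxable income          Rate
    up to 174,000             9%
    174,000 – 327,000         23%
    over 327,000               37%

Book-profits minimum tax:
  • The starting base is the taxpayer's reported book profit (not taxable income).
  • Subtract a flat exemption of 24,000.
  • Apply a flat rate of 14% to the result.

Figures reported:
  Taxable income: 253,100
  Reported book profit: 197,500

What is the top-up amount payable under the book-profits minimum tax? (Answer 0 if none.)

0

Regular income tax:
  174,000 × 9% = 15,660
  79,100 × 23% = 18,193
  → 33,853

Book-profits minimum tax:
  Base (reported book profit): 197,500
  Less exemption 24,000 → base 173,500
  173,500 × 14% = 24,290

24,290 ≤ 33,853, so no add-on is due.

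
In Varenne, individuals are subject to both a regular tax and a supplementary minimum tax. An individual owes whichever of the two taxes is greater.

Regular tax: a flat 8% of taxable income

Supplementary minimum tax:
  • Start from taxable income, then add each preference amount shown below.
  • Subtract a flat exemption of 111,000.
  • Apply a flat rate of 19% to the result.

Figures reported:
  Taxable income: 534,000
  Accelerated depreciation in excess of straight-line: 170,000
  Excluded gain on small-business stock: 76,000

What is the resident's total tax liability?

Regular tax:
  534,000 × 8% = 42,720

Supplementary minimum tax:
  Adjusted income: 534,000 + 170,000 + 76,000 = 780,000
  Less exemption 111,000 → base 669,000
  669,000 × 19% = 127,110

127,110 > 42,720, so the supplementary minimum tax is the binding amount.

127,110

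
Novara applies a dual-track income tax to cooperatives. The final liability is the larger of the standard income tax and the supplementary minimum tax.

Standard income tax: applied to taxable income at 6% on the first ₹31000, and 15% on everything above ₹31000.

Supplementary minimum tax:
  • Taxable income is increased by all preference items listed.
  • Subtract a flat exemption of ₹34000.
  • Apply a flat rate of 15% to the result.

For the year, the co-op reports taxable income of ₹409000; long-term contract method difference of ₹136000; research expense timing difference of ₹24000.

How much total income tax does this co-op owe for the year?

Standard income tax:
  ₹31000 × 6% = ₹1860
  ₹378000 × 15% = ₹56700
  → ₹58560

Supplementary minimum tax:
  Adjusted income: ₹409000 + ₹136000 + ₹24000 = ₹569000
  Less exemption ₹34000 → base ₹535000
  ₹535000 × 15% = ₹80250

₹80250 > ₹58560, so the supplementary minimum tax is the binding amount.

₹80250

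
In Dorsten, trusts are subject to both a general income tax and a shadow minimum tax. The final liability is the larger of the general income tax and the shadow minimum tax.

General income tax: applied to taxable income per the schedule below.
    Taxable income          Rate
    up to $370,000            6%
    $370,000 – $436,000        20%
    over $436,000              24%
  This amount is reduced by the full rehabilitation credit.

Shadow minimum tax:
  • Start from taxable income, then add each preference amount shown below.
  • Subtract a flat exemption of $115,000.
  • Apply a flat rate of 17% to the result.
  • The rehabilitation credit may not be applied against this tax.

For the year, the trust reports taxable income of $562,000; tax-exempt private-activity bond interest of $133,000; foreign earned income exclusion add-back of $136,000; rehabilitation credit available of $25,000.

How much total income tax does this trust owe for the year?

$121,720

Shadow minimum tax:
  Adjusted income: $562,000 + $133,000 + $136,000 = $831,000
  Less exemption $115,000 → base $716,000
  $716,000 × 17% = $121,720

General income tax:
  $370,000 × 6% = $22,200
  $66,000 × 20% = $13,200
  $126,000 × 24% = $30,240
  → $65,640
  Less rehabilitation credit $25,000 → $40,640

$121,720 > $40,640, so the shadow minimum tax is the binding amount.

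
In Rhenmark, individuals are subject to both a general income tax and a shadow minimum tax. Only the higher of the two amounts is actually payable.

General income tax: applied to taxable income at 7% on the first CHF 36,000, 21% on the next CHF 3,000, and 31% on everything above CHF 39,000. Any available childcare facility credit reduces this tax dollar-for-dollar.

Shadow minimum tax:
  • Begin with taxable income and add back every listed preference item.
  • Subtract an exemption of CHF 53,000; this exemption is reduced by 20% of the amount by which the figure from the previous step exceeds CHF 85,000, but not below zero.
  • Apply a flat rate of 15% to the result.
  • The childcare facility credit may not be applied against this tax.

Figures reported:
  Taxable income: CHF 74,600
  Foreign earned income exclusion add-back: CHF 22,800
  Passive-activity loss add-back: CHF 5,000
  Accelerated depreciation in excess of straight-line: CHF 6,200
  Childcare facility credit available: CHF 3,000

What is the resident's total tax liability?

General income tax:
  CHF 36,000 × 7% = CHF 2,520
  CHF 3,000 × 21% = CHF 630
  CHF 35,600 × 31% = CHF 11,036
  → CHF 14,186
  Less childcare facility credit CHF 3,000 → CHF 11,186

Shadow minimum tax:
  Adjusted income: CHF 74,600 + CHF 22,800 + CHF 5,000 + CHF 6,200 = CHF 108,600
  Exemption: CHF 53,000 − 20% × (CHF 108,600 − CHF 85,000) = CHF 53,000 − CHF 4,720 = CHF 48,280
  Base: CHF 108,600 − CHF 48,280 = CHF 60,320
  CHF 60,320 × 15% = CHF 9,048

CHF 11,186 > CHF 9,048, so the general income tax governs.

CHF 11,186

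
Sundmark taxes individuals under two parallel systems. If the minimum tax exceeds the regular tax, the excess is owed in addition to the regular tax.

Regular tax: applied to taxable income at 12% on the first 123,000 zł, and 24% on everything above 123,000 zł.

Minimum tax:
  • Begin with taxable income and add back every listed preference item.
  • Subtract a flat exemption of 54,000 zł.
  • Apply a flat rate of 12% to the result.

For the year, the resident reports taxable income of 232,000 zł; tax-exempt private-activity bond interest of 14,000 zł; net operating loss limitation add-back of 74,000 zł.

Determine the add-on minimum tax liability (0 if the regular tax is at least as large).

0 zł

Minimum tax:
  Adjusted income: 232,000 zł + 14,000 zł + 74,000 zł = 320,000 zł
  Less exemption 54,000 zł → base 266,000 zł
  266,000 zł × 12% = 31,920 zł

Regular tax:
  123,000 zł × 12% = 14,760 zł
  109,000 zł × 24% = 26,160 zł
  → 40,920 zł

31,920 zł ≤ 40,920 zł, so no add-on is due.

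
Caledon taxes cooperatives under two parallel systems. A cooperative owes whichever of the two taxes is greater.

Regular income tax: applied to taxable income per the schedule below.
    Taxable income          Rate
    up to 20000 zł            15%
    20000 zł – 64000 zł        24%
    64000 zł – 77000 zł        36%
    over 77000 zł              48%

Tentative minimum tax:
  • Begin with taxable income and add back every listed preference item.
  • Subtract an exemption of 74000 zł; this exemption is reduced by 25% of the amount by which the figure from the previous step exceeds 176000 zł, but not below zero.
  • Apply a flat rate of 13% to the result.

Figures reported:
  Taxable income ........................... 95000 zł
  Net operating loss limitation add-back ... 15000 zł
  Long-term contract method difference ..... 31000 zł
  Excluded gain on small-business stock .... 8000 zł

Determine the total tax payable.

26880 zł

Tentative minimum tax:
  Adjusted income: 95000 zł + 15000 zł + 31000 zł + 8000 zł = 149000 zł
  Exemption: 149000 zł ≤ 176000 zł, so full 74000 zł applies
  Base: 149000 zł − 74000 zł = 75000 zł
  75000 zł × 13% = 9750 zł

Regular income tax:
  20000 zł × 15% = 3000 zł
  44000 zł × 24% = 10560 zł
  13000 zł × 36% = 4680 zł
  18000 zł × 48% = 8640 zł
  → 26880 zł

26880 zł > 9750 zł, so the regular income tax governs.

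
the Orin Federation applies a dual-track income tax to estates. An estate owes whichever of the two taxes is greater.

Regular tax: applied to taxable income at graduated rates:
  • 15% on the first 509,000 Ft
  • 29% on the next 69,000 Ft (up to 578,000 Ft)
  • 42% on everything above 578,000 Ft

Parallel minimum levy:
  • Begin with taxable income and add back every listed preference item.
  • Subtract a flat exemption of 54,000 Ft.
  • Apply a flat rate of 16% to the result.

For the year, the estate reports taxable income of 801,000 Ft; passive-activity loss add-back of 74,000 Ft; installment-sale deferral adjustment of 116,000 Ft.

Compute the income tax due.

Parallel minimum levy:
  Adjusted income: 801,000 Ft + 74,000 Ft + 116,000 Ft = 991,000 Ft
  Less exemption 54,000 Ft → base 937,000 Ft
  937,000 Ft × 16% = 149,920 Ft

Regular tax:
  509,000 Ft × 15% = 76,350 Ft
  69,000 Ft × 29% = 20,010 Ft
  223,000 Ft × 42% = 93,660 Ft
  → 190,020 Ft

190,020 Ft > 149,920 Ft, so the regular tax governs.

190,020 Ft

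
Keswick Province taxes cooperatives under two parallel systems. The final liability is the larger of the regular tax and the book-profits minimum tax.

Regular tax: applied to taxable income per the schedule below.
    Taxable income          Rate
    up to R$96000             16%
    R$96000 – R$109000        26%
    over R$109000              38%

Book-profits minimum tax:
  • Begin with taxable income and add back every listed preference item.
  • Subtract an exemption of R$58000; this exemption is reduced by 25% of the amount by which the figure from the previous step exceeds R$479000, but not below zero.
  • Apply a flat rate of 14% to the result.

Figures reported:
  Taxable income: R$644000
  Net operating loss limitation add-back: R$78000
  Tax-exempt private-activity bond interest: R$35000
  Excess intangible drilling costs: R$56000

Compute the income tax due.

Book-profits minimum tax:
  Adjusted income: R$644000 + R$78000 + R$35000 + R$56000 = R$813000
  Exemption: 25% × (R$813000 − R$479000) = R$83500 ≥ R$58000, so the exemption is fully phased out
  Base: R$813000 − R$0 = R$813000
  R$813000 × 14% = R$113820

Regular tax:
  R$96000 × 16% = R$15360
  R$13000 × 26% = R$3380
  R$535000 × 38% = R$203300
  → R$222040

R$222040 > R$113820, so the regular tax governs.

R$222040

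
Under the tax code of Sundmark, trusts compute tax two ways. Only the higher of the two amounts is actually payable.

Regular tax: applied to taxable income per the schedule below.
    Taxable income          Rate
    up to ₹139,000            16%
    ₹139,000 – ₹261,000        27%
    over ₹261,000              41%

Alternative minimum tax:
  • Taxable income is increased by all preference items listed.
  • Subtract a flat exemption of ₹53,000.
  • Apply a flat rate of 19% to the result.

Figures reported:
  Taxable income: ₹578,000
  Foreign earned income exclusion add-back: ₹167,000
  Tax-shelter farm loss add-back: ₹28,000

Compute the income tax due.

₹185,150

Alternative minimum tax:
  Adjusted income: ₹578,000 + ₹167,000 + ₹28,000 = ₹773,000
  Less exemption ₹53,000 → base ₹720,000
  ₹720,000 × 19% = ₹136,800

Regular tax:
  ₹139,000 × 16% = ₹22,240
  ₹122,000 × 27% = ₹32,940
  ₹317,000 × 41% = ₹129,970
  → ₹185,150

₹185,150 > ₹136,800, so the regular tax governs.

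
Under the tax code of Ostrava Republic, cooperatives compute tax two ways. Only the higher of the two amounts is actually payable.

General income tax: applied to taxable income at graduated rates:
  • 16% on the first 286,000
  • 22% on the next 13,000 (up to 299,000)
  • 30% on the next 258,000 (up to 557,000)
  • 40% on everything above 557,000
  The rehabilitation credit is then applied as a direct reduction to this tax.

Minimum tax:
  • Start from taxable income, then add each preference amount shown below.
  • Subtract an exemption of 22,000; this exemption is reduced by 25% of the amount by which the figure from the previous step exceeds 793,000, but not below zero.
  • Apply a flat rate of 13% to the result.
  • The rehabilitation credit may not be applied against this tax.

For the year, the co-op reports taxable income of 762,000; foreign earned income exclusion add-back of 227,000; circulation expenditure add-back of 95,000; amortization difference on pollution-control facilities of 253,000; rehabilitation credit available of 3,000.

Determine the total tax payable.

205,020

General income tax:
  286,000 × 16% = 45,760
  13,000 × 22% = 2,860
  258,000 × 30% = 77,400
  205,000 × 40% = 82,000
  → 208,020
  Less rehabilitation credit 3,000 → 205,020

Minimum tax:
  Adjusted income: 762,000 + 227,000 + 95,000 + 253,000 = 1,337,000
  Exemption: 25% × (1,337,000 − 793,000) = 136,000 ≥ 22,000, so the exemption is fully phased out
  Base: 1,337,000 − 0 = 1,337,000
  1,337,000 × 13% = 173,810

205,020 > 173,810, so the general income tax governs.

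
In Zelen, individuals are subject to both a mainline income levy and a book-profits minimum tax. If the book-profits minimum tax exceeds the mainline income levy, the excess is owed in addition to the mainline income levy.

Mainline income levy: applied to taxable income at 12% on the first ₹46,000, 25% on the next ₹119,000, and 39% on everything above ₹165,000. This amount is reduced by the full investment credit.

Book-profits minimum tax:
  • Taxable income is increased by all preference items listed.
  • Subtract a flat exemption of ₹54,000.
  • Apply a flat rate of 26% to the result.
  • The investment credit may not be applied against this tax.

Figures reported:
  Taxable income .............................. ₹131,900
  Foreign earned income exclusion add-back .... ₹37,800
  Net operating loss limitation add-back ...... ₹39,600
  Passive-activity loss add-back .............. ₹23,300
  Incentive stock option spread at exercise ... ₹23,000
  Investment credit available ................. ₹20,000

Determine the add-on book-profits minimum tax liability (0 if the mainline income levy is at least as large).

Book-profits minimum tax:
  Adjusted income: ₹131,900 + ₹37,800 + ₹39,600 + ₹23,300 + ₹23,000 = ₹255,600
  Less exemption ₹54,000 → base ₹201,600
  ₹201,600 × 26% = ₹52,416

Mainline income levy:
  ₹46,000 × 12% = ₹5,520
  ₹85,900 × 25% = ₹21,475
  → ₹26,995
  Less investment credit ₹20,000 → ₹6,995

Excess of book-profits minimum tax over mainline income levy: ₹52,416 − ₹6,995 = ₹45,421.

₹45,421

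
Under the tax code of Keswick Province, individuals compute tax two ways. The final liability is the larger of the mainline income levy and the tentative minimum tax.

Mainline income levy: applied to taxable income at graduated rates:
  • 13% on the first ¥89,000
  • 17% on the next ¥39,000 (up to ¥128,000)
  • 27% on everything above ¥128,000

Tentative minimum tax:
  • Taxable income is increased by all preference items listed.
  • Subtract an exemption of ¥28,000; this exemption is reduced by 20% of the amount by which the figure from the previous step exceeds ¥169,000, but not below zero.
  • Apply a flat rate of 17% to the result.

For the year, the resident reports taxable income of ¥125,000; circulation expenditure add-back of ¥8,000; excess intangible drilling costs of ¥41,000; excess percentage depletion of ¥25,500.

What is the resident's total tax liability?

Tentative minimum tax:
  Adjusted income: ¥125,000 + ¥8,000 + ¥41,000 + ¥25,500 = ¥199,500
  Exemption: ¥28,000 − 20% × (¥199,500 − ¥169,000) = ¥28,000 − ¥6,100 = ¥21,900
  Base: ¥199,500 − ¥21,900 = ¥177,600
  ¥177,600 × 17% = ¥30,192

Mainline income levy:
  ¥89,000 × 13% = ¥11,570
  ¥36,000 × 17% = ¥6,120
  → ¥17,690

¥30,192 > ¥17,690, so the tentative minimum tax is the binding amount.

¥30,192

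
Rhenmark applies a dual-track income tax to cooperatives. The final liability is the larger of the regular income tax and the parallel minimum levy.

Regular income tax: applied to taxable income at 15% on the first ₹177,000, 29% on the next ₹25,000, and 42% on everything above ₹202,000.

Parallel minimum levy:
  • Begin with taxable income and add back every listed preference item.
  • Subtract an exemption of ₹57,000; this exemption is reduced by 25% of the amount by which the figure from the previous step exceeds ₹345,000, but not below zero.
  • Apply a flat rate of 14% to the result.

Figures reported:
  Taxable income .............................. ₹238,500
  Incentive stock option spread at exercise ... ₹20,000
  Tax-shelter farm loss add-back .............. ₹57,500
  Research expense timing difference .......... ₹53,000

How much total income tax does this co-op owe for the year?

Regular income tax:
  ₹177,000 × 15% = ₹26,550
  ₹25,000 × 29% = ₹7,250
  ₹36,500 × 42% = ₹15,330
  → ₹49,130

Parallel minimum levy:
  Adjusted income: ₹238,500 + ₹20,000 + ₹57,500 + ₹53,000 = ₹369,000
  Exemption: ₹57,000 − 25% × (₹369,000 − ₹345,000) = ₹57,000 − ₹6,000 = ₹51,000
  Base: ₹369,000 − ₹51,000 = ₹318,000
  ₹318,000 × 14% = ₹44,520

₹49,130 > ₹44,520, so the regular income tax governs.

₹49,130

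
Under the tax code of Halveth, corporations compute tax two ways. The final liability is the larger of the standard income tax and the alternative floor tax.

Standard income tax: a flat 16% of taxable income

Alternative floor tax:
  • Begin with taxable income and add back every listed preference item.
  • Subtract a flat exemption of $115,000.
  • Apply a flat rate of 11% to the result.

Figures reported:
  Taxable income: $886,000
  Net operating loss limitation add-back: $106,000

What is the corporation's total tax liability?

$141,760

Standard income tax:
  $886,000 × 16% = $141,760

Alternative floor tax:
  Adjusted income: $886,000 + $106,000 = $992,000
  Less exemption $115,000 → base $877,000
  $877,000 × 11% = $96,470

$141,760 > $96,470, so the standard income tax governs.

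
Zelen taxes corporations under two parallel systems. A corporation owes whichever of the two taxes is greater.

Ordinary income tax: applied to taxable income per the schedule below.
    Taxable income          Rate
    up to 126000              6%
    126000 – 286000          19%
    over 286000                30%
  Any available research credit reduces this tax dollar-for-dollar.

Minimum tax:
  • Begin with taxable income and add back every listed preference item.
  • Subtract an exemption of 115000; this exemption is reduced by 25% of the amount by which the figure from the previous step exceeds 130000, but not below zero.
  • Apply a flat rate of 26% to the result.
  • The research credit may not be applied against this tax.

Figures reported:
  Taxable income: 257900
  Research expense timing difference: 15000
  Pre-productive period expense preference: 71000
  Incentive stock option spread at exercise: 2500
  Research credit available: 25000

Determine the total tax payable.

Ordinary income tax:
  126000 × 6% = 7560
  131900 × 19% = 25061
  → 32621
  Less research credit 25000 → 7621

Minimum tax:
  Adjusted income: 257900 + 15000 + 71000 + 2500 = 346400
  Exemption: 115000 − 25% × (346400 − 130000) = 115000 − 54100 = 60900
  Base: 346400 − 60900 = 285500
  285500 × 26% = 74230

74230 > 7621, so the minimum tax is the binding amount.

74230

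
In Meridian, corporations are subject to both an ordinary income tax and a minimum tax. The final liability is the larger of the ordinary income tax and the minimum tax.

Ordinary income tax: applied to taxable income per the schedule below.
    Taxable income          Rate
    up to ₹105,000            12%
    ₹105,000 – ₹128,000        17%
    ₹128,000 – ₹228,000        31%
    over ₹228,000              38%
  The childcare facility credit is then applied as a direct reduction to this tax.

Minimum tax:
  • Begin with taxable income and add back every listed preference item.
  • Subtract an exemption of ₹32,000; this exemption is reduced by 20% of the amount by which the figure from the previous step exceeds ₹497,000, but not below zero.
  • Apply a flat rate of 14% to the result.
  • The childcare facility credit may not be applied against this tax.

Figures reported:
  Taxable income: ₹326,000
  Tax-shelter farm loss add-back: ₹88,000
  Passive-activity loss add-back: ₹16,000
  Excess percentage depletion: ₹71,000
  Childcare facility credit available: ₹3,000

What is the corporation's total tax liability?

Ordinary income tax:
  ₹105,000 × 12% = ₹12,600
  ₹23,000 × 17% = ₹3,910
  ₹100,000 × 31% = ₹31,000
  ₹98,000 × 38% = ₹37,240
  → ₹84,750
  Less childcare facility credit ₹3,000 → ₹81,750

Minimum tax:
  Adjusted income: ₹326,000 + ₹88,000 + ₹16,000 + ₹71,000 = ₹501,000
  Exemption: ₹32,000 − 20% × (₹501,000 − ₹497,000) = ₹32,000 − ₹800 = ₹31,200
  Base: ₹501,000 − ₹31,200 = ₹469,800
  ₹469,800 × 14% = ₹65,772

₹81,750 > ₹65,772, so the ordinary income tax governs.

₹81,750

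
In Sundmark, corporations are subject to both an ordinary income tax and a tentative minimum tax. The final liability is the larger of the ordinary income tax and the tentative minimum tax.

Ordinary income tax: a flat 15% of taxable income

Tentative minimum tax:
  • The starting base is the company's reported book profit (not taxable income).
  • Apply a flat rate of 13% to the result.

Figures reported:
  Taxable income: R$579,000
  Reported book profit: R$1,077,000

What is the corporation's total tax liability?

R$140,010

Ordinary income tax:
  R$579,000 × 15% = R$86,850

Tentative minimum tax:
  Base (reported book profit): R$1,077,000
  R$1,077,000 × 13% = R$140,010

R$140,010 > R$86,850, so the tentative minimum tax is the binding amount.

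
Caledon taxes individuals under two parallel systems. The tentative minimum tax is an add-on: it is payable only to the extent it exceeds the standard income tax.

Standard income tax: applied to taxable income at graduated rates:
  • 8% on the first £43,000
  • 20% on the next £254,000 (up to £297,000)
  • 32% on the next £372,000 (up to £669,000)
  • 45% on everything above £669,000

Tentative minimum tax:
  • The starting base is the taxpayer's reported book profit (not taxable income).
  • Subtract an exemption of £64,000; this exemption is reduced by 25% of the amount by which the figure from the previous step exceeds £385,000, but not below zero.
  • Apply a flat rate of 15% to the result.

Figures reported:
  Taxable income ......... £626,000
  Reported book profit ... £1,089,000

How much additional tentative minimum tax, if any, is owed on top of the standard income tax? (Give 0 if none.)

£3,830

Tentative minimum tax:
  Base (reported book profit): £1,089,000
  Exemption: 25% × (£1,089,000 − £385,000) = £176,000 ≥ £64,000, so the exemption is fully phased out
  Base: £1,089,000 − £0 = £1,089,000
  £1,089,000 × 15% = £163,350

Standard income tax:
  £43,000 × 8% = £3,440
  £254,000 × 20% = £50,800
  £329,000 × 32% = £105,280
  → £159,520

Excess of tentative minimum tax over standard income tax: £163,350 − £159,520 = £3,830.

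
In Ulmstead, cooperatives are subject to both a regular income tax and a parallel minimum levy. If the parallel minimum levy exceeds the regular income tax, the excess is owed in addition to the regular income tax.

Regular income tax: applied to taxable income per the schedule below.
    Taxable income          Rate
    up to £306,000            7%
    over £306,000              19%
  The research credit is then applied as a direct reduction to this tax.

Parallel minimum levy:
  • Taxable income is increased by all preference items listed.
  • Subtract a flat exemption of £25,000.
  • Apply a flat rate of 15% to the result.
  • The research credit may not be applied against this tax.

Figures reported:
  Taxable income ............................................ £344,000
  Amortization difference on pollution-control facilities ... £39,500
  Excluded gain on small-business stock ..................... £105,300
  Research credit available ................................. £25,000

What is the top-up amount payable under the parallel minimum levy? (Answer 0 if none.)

Parallel minimum levy:
  Adjusted income: £344,000 + £39,500 + £105,300 = £488,800
  Less exemption £25,000 → base £463,800
  £463,800 × 15% = £69,570

Regular income tax:
  £306,000 × 7% = £21,420
  £38,000 × 19% = £7,220
  → £28,640
  Less research credit £25,000 → £3,640

Excess of parallel minimum levy over regular income tax: £69,570 − £3,640 = £65,930.

£65,930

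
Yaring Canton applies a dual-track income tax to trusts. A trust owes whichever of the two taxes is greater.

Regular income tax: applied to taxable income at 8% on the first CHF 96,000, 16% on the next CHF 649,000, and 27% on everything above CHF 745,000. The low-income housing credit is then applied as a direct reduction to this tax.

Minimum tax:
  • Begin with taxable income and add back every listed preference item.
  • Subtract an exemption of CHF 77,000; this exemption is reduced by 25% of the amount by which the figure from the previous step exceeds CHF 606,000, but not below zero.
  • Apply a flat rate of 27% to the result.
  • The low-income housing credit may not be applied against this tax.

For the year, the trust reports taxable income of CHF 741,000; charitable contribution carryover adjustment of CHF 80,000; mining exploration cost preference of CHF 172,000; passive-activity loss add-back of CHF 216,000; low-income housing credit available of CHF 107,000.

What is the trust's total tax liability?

CHF 326,430

Minimum tax:
  Adjusted income: CHF 741,000 + CHF 80,000 + CHF 172,000 + CHF 216,000 = CHF 1,209,000
  Exemption: 25% × (CHF 1,209,000 − CHF 606,000) = CHF 150,750 ≥ CHF 77,000, so the exemption is fully phased out
  Base: CHF 1,209,000 − CHF 0 = CHF 1,209,000
  CHF 1,209,000 × 27% = CHF 326,430

Regular income tax:
  CHF 96,000 × 8% = CHF 7,680
  CHF 645,000 × 16% = CHF 103,200
  → CHF 110,880
  Less low-income housing credit CHF 107,000 → CHF 3,880

CHF 326,430 > CHF 3,880, so the minimum tax is the binding amount.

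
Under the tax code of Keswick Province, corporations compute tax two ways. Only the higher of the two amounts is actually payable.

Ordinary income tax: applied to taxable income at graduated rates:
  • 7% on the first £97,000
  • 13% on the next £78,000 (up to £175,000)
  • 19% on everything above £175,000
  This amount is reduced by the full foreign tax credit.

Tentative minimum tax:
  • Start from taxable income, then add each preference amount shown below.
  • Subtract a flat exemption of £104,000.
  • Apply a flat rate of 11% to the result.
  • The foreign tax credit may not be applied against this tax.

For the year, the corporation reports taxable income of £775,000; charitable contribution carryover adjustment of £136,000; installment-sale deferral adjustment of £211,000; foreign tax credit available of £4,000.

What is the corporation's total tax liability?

Tentative minimum tax:
  Adjusted income: £775,000 + £136,000 + £211,000 = £1,122,000
  Less exemption £104,000 → base £1,018,000
  £1,018,000 × 11% = £111,980

Ordinary income tax:
  £97,000 × 7% = £6,790
  £78,000 × 13% = £10,140
  £600,000 × 19% = £114,000
  → £130,930
  Less foreign tax credit £4,000 → £126,930

£126,930 > £111,980, so the ordinary income tax governs.

£126,930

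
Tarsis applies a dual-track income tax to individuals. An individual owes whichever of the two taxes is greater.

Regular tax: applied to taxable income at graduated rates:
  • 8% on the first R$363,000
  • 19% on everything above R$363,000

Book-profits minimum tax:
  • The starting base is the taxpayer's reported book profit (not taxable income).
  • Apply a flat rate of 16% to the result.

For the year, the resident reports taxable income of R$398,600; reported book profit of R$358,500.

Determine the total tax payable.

R$57,360

Book-profits minimum tax:
  Base (reported book profit): R$358,500
  R$358,500 × 16% = R$57,360

Regular tax:
  R$363,000 × 8% = R$29,040
  R$35,600 × 19% = R$6,764
  → R$35,804

R$57,360 > R$35,804, so the book-profits minimum tax is the binding amount.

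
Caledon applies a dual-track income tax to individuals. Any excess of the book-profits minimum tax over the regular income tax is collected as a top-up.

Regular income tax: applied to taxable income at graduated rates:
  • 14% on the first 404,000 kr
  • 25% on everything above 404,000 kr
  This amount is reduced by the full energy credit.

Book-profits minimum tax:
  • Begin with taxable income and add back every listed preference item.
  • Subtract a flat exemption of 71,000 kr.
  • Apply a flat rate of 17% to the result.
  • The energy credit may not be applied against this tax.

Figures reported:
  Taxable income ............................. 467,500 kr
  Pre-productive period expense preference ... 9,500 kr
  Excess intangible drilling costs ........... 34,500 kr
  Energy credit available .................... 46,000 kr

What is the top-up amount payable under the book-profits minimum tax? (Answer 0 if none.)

Book-profits minimum tax:
  Adjusted income: 467,500 kr + 9,500 kr + 34,500 kr = 511,500 kr
  Less exemption 71,000 kr → base 440,500 kr
  440,500 kr × 17% = 74,885 kr

Regular income tax:
  404,000 kr × 14% = 56,560 kr
  63,500 kr × 25% = 15,875 kr
  → 72,435 kr
  Less energy credit 46,000 kr → 26,435 kr

Excess of book-profits minimum tax over regular income tax: 74,885 kr − 26,435 kr = 48,450 kr.

48,450 kr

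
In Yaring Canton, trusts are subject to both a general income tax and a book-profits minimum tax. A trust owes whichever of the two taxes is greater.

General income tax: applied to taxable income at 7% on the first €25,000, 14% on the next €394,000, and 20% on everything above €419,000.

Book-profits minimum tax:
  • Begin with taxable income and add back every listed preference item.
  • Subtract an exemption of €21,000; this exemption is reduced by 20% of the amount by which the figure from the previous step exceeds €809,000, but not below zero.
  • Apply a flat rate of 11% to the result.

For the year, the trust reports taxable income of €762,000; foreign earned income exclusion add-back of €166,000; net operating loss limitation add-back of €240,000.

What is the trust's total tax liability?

€128,480

General income tax:
  €25,000 × 7% = €1,750
  €394,000 × 14% = €55,160
  €343,000 × 20% = €68,600
  → €125,510

Book-profits minimum tax:
  Adjusted income: €762,000 + €166,000 + €240,000 = €1,168,000
  Exemption: 20% × (€1,168,000 − €809,000) = €71,800 ≥ €21,000, so the exemption is fully phased out
  Base: €1,168,000 − €0 = €1,168,000
  €1,168,000 × 11% = €128,480

€128,480 > €125,510, so the book-profits minimum tax is the binding amount.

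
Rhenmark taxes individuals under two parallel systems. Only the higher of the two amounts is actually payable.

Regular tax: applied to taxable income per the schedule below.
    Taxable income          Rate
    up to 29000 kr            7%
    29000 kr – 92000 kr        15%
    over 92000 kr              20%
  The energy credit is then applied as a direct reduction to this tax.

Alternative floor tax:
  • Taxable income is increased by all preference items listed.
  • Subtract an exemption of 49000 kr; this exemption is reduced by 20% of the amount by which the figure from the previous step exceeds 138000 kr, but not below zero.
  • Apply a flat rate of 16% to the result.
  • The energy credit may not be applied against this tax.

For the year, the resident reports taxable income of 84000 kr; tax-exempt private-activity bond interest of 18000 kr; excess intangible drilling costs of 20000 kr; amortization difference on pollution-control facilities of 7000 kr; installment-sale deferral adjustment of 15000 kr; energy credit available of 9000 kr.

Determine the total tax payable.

Alternative floor tax:
  Adjusted income: 84000 kr + 18000 kr + 20000 kr + 7000 kr + 15000 kr = 144000 kr
  Exemption: 49000 kr − 20% × (144000 kr − 138000 kr) = 49000 kr − 1200 kr = 47800 kr
  Base: 144000 kr − 47800 kr = 96200 kr
  96200 kr × 16% = 15392 kr

Regular tax:
  29000 kr × 7% = 2030 kr
  55000 kr × 15% = 8250 kr
  → 10280 kr
  Less energy credit 9000 kr → 1280 kr

15392 kr > 1280 kr, so the alternative floor tax is the binding amount.

15392 kr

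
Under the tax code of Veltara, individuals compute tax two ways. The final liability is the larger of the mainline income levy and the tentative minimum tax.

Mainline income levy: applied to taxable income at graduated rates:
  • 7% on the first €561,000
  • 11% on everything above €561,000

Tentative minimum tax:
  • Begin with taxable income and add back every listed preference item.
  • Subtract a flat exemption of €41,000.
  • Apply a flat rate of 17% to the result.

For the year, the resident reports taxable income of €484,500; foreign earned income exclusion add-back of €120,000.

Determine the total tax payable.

Mainline income levy:
  €484,500 × 7% = €33,915

Tentative minimum tax:
  Adjusted income: €484,500 + €120,000 = €604,500
  Less exemption €41,000 → base €563,500
  €563,500 × 17% = €95,795

€95,795 > €33,915, so the tentative minimum tax is the binding amount.

€95,795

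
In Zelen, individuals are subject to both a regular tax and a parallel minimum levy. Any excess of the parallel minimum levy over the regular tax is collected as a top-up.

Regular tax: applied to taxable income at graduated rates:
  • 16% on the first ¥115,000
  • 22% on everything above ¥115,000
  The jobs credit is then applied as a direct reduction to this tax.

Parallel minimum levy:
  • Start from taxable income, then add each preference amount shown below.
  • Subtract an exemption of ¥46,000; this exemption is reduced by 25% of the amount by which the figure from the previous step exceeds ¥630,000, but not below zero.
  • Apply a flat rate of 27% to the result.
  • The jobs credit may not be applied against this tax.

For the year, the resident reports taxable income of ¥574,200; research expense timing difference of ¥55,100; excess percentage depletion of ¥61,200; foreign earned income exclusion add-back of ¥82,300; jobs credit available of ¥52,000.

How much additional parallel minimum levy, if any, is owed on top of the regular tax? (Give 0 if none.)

¥138,451

Parallel minimum levy:
  Adjusted income: ¥574,200 + ¥55,100 + ¥61,200 + ¥82,300 = ¥772,800
  Exemption: ¥46,000 − 25% × (¥772,800 − ¥630,000) = ¥46,000 − ¥35,700 = ¥10,300
  Base: ¥772,800 − ¥10,300 = ¥762,500
  ¥762,500 × 27% = ¥205,875

Regular tax:
  ¥115,000 × 16% = ¥18,400
  ¥459,200 × 22% = ¥101,024
  → ¥119,424
  Less jobs credit ¥52,000 → ¥67,424

Excess of parallel minimum levy over regular tax: ¥205,875 − ¥67,424 = ¥138,451.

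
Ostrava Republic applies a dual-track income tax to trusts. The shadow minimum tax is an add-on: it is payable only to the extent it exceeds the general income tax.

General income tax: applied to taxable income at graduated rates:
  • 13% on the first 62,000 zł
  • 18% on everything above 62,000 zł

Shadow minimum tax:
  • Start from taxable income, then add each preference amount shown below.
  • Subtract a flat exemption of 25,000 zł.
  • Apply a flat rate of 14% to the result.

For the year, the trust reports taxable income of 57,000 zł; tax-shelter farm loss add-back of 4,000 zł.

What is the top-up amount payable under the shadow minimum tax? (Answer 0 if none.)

General income tax:
  57,000 zł × 13% = 7,410 zł

Shadow minimum tax:
  Adjusted income: 57,000 zł + 4,000 zł = 61,000 zł
  Less exemption 25,000 zł → base 36,000 zł
  36,000 zł × 14% = 5,040 zł

5,040 zł ≤ 7,410 zł, so no add-on is due.

0 zł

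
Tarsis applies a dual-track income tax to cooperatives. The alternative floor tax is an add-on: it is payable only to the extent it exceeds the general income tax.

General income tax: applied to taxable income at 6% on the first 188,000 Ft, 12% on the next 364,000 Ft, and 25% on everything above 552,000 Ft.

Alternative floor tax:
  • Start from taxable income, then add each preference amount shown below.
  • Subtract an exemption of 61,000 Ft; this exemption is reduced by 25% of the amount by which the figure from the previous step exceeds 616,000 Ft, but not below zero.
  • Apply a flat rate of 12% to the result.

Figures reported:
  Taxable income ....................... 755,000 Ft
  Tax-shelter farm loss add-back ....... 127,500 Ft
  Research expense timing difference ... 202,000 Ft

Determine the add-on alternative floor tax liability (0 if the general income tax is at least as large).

24,430 Ft

General income tax:
  188,000 Ft × 6% = 11,280 Ft
  364,000 Ft × 12% = 43,680 Ft
  203,000 Ft × 25% = 50,750 Ft
  → 105,710 Ft

Alternative floor tax:
  Adjusted income: 755,000 Ft + 127,500 Ft + 202,000 Ft = 1,084,500 Ft
  Exemption: 25% × (1,084,500 Ft − 616,000 Ft) = 117,125 Ft ≥ 61,000 Ft, so the exemption is fully phased out
  Base: 1,084,500 Ft − 0 Ft = 1,084,500 Ft
  1,084,500 Ft × 12% = 130,140 Ft

Excess of alternative floor tax over general income tax: 130,140 Ft − 105,710 Ft = 24,430 Ft.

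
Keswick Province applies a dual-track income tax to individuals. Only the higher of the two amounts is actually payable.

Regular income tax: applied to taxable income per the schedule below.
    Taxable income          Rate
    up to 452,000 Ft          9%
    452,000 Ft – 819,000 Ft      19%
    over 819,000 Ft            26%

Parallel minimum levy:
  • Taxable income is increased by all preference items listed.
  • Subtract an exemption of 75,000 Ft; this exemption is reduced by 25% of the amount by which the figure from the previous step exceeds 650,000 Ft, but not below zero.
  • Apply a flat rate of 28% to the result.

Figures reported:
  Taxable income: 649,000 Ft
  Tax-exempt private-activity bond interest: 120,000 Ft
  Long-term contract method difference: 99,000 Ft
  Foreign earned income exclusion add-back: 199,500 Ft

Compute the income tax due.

Parallel minimum levy:
  Adjusted income: 649,000 Ft + 120,000 Ft + 99,000 Ft + 199,500 Ft = 1,067,500 Ft
  Exemption: 25% × (1,067,500 Ft − 650,000 Ft) = 104,375 Ft ≥ 75,000 Ft, so the exemption is fully phased out
  Base: 1,067,500 Ft − 0 Ft = 1,067,500 Ft
  1,067,500 Ft × 28% = 298,900 Ft

Regular income tax:
  452,000 Ft × 9% = 40,680 Ft
  197,000 Ft × 19% = 37,430 Ft
  → 78,110 Ft

298,900 Ft > 78,110 Ft, so the parallel minimum levy is the binding amount.

298,900 Ft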